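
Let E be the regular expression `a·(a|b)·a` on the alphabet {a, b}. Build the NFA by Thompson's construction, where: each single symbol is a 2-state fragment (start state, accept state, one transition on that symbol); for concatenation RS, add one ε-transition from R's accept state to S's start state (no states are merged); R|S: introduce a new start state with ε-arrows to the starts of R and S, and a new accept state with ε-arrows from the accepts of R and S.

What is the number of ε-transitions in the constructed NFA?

6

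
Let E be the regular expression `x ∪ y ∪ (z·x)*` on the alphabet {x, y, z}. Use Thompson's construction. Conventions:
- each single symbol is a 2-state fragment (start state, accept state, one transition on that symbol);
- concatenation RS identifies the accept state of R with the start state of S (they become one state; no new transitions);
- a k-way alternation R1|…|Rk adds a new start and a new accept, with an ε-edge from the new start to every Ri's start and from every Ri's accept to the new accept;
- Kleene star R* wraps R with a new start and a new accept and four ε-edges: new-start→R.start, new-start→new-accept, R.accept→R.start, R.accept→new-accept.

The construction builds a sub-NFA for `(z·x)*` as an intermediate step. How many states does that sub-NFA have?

Fragment for `(z·x)*`:
Each of the 2 symbol leaves contributes a 2-state fragment.
  z·x = 3 states
  (z·x)* = 5 states

5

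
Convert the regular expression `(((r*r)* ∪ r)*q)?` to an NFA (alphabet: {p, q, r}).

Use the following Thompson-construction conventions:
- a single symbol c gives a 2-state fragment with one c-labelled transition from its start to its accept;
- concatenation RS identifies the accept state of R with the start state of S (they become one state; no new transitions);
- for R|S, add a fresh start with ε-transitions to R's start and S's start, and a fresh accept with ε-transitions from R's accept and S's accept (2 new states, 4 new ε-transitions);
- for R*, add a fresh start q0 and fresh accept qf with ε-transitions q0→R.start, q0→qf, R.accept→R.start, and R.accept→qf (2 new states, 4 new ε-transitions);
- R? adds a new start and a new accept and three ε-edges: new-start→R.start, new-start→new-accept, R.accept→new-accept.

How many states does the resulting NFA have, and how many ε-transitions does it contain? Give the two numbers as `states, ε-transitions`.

Per subexpression:
Each of the 4 symbol leaves contributes 2 states and 0 ε-transitions.
  r* = 4 states, 4 ε-transitions
  r*r = 5 states, 4 ε-transitions
  (r*r)* = 7 states, 8 ε-transitions
  (r*r)* ∪ r = 11 states, 12 ε-transitions
  ((r*r)* ∪ r)* = 13 states, 16 ε-transitions
  ((r*r)* ∪ r)*q = 14 states, 16 ε-transitions
  (((r*r)* ∪ r)*q)? = 16 states, 19 ε-transitions

16, 19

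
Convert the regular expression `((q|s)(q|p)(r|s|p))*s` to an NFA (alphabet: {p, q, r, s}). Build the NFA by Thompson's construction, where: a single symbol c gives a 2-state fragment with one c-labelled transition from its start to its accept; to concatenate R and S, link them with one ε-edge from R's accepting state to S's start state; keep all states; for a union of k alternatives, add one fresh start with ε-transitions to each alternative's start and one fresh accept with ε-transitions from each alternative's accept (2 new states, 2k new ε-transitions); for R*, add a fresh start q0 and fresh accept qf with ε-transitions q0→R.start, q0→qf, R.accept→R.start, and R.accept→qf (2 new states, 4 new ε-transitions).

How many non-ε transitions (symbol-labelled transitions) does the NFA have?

8

Bottom-up over the parse tree:
Each of the 8 symbol leaves contributes exactly 1 symbol transition.
  q|s : 2 symbol transitions
  q|p : 2 symbol transitions
  r|s|p : 3 symbol transitions
  (q|s)(q|p)(r|s|p) : 7 symbol transitions
  ((q|s)(q|p)(r|s|p))* : 7 symbol transitions
  ((q|s)(q|p)(r|s|p))*s : 8 symbol transitions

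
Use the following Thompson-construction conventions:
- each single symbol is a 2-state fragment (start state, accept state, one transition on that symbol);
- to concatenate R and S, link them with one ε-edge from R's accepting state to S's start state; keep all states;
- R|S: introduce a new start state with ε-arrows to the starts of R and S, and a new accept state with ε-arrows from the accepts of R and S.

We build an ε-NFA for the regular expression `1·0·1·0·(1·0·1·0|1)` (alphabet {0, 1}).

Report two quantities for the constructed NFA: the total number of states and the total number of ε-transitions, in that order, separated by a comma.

By structural recursion:
Each of the 9 symbol leaves contributes 2 states and 0 ε-transitions.
  1·0·1·0 → 8 states, 3 ε-transitions
  1·0·1·0|1 → 12 states, 7 ε-transitions
  1·0·1·0·(1·0·1·0|1) → 20 states, 11 ε-transitions

20, 11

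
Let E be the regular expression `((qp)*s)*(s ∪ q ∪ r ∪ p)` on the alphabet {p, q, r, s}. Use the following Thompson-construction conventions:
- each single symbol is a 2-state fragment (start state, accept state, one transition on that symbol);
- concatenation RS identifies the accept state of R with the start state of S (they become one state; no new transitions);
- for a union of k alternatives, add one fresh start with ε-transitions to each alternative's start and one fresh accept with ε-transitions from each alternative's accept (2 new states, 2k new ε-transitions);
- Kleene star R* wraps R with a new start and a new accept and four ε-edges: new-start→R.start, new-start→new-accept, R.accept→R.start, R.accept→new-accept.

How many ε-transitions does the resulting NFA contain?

16

Recursing over subexpressions:
Each of the 7 symbol leaves contributes 0 ε-transitions.
  qp : 0 ε-transitions
  (qp)* : 4 ε-transitions
  (qp)*s : 4 ε-transitions
  ((qp)*s)* : 8 ε-transitions
  s ∪ q ∪ r ∪ p : 8 ε-transitions
  ((qp)*s)*(s ∪ q ∪ r ∪ p) : 16 ε-transitions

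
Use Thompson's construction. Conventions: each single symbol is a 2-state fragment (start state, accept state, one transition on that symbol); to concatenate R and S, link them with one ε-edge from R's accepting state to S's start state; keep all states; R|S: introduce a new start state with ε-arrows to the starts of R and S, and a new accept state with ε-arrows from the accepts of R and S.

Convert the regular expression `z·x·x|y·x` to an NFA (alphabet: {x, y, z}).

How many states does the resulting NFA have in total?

12

Building bottom-up:
Each of the 5 symbol leaves contributes a 2-state fragment.
  z·x·x = 6 states
  y·x = 4 states
  z·x·x|y·x = 12 states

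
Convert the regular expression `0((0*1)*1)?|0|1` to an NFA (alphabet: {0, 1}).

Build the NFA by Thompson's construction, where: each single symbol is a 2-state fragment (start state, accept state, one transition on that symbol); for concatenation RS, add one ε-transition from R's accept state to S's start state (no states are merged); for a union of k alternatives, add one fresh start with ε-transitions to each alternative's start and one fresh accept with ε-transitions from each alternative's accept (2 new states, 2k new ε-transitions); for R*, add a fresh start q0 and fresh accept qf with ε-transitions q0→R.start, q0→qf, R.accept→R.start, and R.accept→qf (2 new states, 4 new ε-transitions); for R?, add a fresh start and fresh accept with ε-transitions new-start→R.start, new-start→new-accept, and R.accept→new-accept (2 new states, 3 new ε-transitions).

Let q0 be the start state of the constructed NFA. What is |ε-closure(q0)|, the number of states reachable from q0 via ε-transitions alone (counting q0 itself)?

Compute the ε-closure size of each fragment's start state recursively; a symbol fragment's start has no outgoing ε-edge, so its closure is just itself (size 1).
  0* → |ε-closure| = 1 (new start) + 1 (body) + 1 (new accept) = 3
  0*1 → |ε-closure| = 3 + 1 = 4 (closure spills across the concat boundary because the left factor accepts ε)
  (0*1)* → new start has ε-edges to the inner start and to the new accept, so |ε-closure| = 2 + 4 = 6
  (0*1)*1 → |ε-closure| = 6 + 1 = 7 (closure spills across the concat boundary because the left factor accepts ε)
  ((0*1)*1)? → new start has ε-edges to the inner start and to the new accept, so |ε-closure| = 2 + 7 = 9
  0((0*1)*1)? → same as the first factor's closure: |ε-closure| = 1
  0((0*1)*1)?|0|1 → |ε-closure| = 1 + 1 + 1 + 1 = 4 (the new accept is not ε-reachable since no branch accepts ε)

4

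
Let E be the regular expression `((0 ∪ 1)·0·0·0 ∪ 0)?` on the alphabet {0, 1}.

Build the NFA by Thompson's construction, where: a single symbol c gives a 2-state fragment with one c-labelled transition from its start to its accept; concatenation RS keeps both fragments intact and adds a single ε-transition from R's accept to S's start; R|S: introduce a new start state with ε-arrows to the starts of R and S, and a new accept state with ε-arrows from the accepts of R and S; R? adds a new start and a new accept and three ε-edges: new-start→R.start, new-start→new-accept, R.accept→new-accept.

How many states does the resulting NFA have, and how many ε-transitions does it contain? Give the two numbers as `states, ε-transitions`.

18, 14

Per subexpression:
Each of the 6 symbol leaves contributes 2 states and 0 ε-transitions.
  0 ∪ 1 = 6 states, 4 ε-transitions
  (0 ∪ 1)·0·0·0 = 12 states, 7 ε-transitions
  (0 ∪ 1)·0·0·0 ∪ 0 = 16 states, 11 ε-transitions
  ((0 ∪ 1)·0·0·0 ∪ 0)? = 18 states, 14 ε-transitions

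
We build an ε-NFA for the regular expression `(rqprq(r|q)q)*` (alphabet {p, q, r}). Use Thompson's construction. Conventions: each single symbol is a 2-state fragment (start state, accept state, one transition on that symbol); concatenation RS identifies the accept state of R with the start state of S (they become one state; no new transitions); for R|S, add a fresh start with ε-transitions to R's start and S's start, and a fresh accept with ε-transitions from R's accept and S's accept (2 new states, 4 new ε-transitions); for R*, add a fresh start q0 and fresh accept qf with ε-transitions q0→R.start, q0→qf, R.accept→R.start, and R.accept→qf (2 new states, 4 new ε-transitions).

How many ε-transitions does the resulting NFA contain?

8

Building bottom-up:
Each of the 8 symbol leaves contributes 0 ε-transitions.
  r|q = 4 ε-transitions
  rqprq(r|q)q = 4 ε-transitions
  (rqprq(r|q)q)* = 8 ε-transitions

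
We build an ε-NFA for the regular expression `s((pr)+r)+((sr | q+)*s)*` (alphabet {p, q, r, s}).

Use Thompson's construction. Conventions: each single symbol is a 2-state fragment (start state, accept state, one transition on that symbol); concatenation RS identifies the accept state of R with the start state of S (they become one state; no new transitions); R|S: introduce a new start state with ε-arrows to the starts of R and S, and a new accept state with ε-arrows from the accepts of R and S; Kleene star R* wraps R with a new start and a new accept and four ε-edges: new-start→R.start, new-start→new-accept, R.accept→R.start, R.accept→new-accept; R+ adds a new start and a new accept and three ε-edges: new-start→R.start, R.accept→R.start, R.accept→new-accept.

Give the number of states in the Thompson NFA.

22

By structural recursion:
Each of the 8 symbol leaves contributes a 2-state fragment.
  pr = 3 states
  (pr)+ = 5 states
  (pr)+r = 6 states
  ((pr)+r)+ = 8 states
  sr = 3 states
  q+ = 4 states
  sr | q+ = 9 states
  (sr | q+)* = 11 states
  (sr | q+)*s = 12 states
  ((sr | q+)*s)* = 14 states
  s((pr)+r)+((sr | q+)*s)* = 22 states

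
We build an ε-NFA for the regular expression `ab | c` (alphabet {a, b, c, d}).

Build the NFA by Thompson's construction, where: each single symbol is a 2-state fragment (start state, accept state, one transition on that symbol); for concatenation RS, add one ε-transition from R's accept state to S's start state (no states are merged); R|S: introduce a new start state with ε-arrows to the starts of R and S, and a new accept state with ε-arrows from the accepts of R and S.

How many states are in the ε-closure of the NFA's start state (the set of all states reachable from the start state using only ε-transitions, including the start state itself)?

Let C(F) = |ε-closure(F.start)| within fragment F, and note whether F accepts ε. Symbol fragments have C = 1 and do not accept ε. Then:
  ab → |ε-closure| equals the left operand's closure size = 1 (its accept is not ε-reachable, so the closure stops there)
  ab | c → new start ε-reaches every alternative's start; none of them accept ε, so the new accept is not reached: |ε-closure| = 1 + 1 + 1 = 3

3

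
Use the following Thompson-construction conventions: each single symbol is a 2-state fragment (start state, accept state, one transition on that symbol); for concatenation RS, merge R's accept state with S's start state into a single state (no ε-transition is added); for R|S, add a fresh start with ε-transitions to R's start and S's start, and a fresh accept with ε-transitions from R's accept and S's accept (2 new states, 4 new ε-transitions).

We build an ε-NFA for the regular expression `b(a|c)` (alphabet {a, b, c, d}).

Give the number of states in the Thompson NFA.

7

Building bottom-up:
Each of the 3 symbol leaves contributes a 2-state fragment.
  a|c → 6 states
  b(a|c) → 7 states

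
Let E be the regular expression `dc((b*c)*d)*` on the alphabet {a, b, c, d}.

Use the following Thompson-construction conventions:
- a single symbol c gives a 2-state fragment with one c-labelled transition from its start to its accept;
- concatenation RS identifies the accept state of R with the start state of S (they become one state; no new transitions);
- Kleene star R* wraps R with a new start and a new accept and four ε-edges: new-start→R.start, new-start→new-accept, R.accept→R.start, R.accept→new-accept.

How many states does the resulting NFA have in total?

12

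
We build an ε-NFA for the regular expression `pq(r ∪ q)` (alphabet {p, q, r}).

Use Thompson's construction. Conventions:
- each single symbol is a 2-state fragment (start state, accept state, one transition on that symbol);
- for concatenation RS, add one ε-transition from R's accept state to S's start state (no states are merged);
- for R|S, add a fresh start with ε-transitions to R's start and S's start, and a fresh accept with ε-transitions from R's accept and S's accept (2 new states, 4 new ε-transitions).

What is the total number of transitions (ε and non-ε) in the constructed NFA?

Per subexpression:
Each of the 4 symbol leaves contributes 1 transition (1 symbol, 0 ε).
  r ∪ q = 6 transitions (2 symbol, 4 ε)
  pq(r ∪ q) = 10 transitions (4 symbol, 6 ε)

10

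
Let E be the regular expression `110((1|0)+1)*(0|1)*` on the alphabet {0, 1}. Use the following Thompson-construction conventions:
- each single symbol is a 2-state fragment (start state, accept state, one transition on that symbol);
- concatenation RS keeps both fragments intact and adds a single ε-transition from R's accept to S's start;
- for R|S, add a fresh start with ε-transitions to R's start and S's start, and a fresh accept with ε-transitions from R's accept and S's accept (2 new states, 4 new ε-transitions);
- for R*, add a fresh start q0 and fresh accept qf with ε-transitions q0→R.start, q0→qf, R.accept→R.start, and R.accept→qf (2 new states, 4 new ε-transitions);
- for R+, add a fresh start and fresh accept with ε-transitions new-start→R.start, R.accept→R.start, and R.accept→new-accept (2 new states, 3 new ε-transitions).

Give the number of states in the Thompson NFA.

Per subexpression:
Each of the 8 symbol leaves contributes a 2-state fragment.
  1|0 — 6 states
  (1|0)+ — 8 states
  (1|0)+1 — 10 states
  ((1|0)+1)* — 12 states
  0|1 — 6 states
  (0|1)* — 8 states
  110((1|0)+1)*(0|1)* — 26 states

26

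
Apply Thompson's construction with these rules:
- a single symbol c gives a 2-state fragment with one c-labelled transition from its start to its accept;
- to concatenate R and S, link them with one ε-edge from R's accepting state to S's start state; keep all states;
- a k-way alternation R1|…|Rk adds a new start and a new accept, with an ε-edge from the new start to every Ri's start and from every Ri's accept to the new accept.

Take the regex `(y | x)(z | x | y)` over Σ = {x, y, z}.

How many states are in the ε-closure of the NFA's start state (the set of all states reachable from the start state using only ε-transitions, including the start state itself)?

3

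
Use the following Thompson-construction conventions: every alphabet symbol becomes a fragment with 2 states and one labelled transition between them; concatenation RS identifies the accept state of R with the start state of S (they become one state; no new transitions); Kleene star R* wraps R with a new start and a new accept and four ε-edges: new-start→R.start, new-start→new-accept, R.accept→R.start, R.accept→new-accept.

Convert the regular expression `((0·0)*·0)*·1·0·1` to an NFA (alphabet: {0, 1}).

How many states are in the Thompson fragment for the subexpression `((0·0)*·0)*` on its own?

Fragment for `((0·0)*·0)*`:
Each of the 3 symbol leaves contributes a 2-state fragment.
  0·0 — 3 states
  (0·0)* — 5 states
  (0·0)*·0 — 6 states
  ((0·0)*·0)* — 8 states

8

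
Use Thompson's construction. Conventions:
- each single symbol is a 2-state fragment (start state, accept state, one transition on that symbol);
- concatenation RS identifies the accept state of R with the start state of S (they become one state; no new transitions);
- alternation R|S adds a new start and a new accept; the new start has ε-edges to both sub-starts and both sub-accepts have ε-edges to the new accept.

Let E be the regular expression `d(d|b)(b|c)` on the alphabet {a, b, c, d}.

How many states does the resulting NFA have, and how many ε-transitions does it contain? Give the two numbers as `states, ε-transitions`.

12, 8

Recursing over subexpressions:
Each of the 5 symbol leaves contributes 2 states and 0 ε-transitions.
  d|b → 6 states, 4 ε-transitions
  b|c → 6 states, 4 ε-transitions
  d(d|b)(b|c) → 12 states, 8 ε-transitions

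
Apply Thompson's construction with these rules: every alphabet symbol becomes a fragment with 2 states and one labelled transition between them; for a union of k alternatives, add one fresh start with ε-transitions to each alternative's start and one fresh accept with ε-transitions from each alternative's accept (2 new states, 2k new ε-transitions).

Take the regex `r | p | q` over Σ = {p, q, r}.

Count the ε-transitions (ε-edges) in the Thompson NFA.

Recursing over subexpressions:
Each of the 3 symbol leaves contributes 0 ε-transitions.
  r | p | q : 6 ε-transitions

6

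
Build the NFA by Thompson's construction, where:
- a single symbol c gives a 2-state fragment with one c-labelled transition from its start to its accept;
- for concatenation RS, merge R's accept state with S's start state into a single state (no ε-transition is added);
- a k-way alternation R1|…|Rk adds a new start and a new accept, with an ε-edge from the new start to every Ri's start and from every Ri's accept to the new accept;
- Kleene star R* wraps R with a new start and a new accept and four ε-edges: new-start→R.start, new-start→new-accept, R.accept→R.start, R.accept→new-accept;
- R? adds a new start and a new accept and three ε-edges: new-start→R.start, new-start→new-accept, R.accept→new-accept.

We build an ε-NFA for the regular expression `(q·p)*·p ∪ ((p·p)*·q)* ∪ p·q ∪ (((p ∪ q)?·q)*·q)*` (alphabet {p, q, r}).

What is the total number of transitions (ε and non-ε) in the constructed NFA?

47

Per subexpression:
Each of the 12 symbol leaves contributes 1 transition (1 symbol, 0 ε).
  q·p = 2 transitions (2 symbol, 0 ε)
  (q·p)* = 6 transitions (2 symbol, 4 ε)
  (q·p)*·p = 7 transitions (3 symbol, 4 ε)
  p·p = 2 transitions (2 symbol, 0 ε)
  (p·p)* = 6 transitions (2 symbol, 4 ε)
  (p·p)*·q = 7 transitions (3 symbol, 4 ε)
  ((p·p)*·q)* = 11 transitions (3 symbol, 8 ε)
  p·q = 2 transitions (2 symbol, 0 ε)
  p ∪ q = 6 transitions (2 symbol, 4 ε)
  (p ∪ q)? = 9 transitions (2 symbol, 7 ε)
  (p ∪ q)?·q = 10 transitions (3 symbol, 7 ε)
  ((p ∪ q)?·q)* = 14 transitions (3 symbol, 11 ε)
  ((p ∪ q)?·q)*·q = 15 transitions (4 symbol, 11 ε)
  (((p ∪ q)?·q)*·q)* = 19 transitions (4 symbol, 15 ε)
  (q·p)*·p ∪ ((p·p)*·q)* ∪ p·q ∪ (((p ∪ q)?·q)*·q)* = 47 transitions (12 symbol, 35 ε)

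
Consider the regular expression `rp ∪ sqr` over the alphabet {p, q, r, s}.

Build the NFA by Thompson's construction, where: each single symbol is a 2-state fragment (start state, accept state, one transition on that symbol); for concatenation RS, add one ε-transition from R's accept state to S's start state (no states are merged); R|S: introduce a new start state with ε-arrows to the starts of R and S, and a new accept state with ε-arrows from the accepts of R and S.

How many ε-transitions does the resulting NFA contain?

7

Recursing over subexpressions:
Each of the 5 symbol leaves contributes 0 ε-transitions.
  rp : 1 ε-transition
  sqr : 2 ε-transitions
  rp ∪ sqr : 7 ε-transitions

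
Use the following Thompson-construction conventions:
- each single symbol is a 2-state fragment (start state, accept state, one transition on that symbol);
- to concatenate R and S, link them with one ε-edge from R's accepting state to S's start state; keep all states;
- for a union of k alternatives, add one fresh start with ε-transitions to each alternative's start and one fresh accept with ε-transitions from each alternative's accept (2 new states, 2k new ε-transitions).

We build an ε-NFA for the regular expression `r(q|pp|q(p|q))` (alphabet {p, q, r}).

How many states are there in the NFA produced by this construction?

Bottom-up over the parse tree:
Each of the 7 symbol leaves contributes a 2-state fragment.
  pp → 4 states
  p|q → 6 states
  q(p|q) → 8 states
  q|pp|q(p|q) → 16 states
  r(q|pp|q(p|q)) → 18 states

18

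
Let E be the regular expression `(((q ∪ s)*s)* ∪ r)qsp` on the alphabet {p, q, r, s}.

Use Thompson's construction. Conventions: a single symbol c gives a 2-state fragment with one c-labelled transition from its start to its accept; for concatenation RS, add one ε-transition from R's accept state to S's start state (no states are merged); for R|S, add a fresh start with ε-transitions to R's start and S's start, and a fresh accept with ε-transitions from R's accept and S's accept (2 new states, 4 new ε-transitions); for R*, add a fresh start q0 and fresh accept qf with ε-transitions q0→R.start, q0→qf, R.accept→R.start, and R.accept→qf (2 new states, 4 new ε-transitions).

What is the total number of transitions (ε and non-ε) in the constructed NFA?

Recursing over subexpressions:
Each of the 7 symbol leaves contributes 1 transition (1 symbol, 0 ε).
  q ∪ s : 6 transitions (2 symbol, 4 ε)
  (q ∪ s)* : 10 transitions (2 symbol, 8 ε)
  (q ∪ s)*s : 12 transitions (3 symbol, 9 ε)
  ((q ∪ s)*s)* : 16 transitions (3 symbol, 13 ε)
  ((q ∪ s)*s)* ∪ r : 21 transitions (4 symbol, 17 ε)
  (((q ∪ s)*s)* ∪ r)qsp : 27 transitions (7 symbol, 20 ε)

27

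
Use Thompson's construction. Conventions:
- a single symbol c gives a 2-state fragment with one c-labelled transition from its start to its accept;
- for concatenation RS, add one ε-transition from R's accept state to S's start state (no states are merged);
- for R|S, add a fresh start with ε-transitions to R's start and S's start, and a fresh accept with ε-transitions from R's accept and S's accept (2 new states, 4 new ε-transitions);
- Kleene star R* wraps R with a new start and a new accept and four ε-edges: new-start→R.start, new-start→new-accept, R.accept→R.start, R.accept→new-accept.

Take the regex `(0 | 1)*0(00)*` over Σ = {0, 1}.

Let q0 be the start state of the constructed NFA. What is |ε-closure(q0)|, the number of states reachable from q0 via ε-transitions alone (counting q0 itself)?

6

Let C(F) = |ε-closure(F.start)| within fragment F, and note whether F accepts ε. Symbol fragments have C = 1 and do not accept ε. Then:
  0 | 1 — new start ε-reaches every alternative's start; none of them accept ε, so the new accept is not reached: |closure| = 1 + 1 + 1 = 3
  (0 | 1)* — new start has ε-edges to the inner start and to the new accept, so |closure| = 2 + 3 = 5
  00 — |closure| equals the left operand's closure size = 1 (its accept is not ε-reachable, so the closure stops there)
  (00)* — |closure| = 1 (new start) + 1 (body) + 1 (new accept) = 3
  (0 | 1)*0(00)* — |closure| = 5 + 1 = 6 (closure spills across the concat boundary because the left factor accepts ε)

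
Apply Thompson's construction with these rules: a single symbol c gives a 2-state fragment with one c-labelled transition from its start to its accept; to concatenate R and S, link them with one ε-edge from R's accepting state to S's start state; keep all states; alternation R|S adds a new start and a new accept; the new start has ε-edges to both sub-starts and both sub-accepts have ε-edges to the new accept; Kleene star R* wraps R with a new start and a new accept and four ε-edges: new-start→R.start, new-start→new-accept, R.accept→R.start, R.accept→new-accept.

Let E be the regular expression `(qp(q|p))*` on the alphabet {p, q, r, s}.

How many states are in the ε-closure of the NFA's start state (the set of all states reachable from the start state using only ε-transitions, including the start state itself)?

3

Work bottom-up. For each fragment F, track |ε-closure(F.start)| and whether F's accept lies in that closure (i.e. whether F accepts ε). A single-symbol fragment has closure size 1 and does not accept ε.
  q|p : new start ε-reaches every alternative's start; none of them accept ε, so the new accept is not reached: |ε-closure| = 1 + 1 + 1 = 3
  qp(q|p) : |ε-closure| equals the left operand's closure size = 1 (its accept is not ε-reachable, so the closure stops there)
  (qp(q|p))* : |ε-closure| = 1 (new start) + 1 (body) + 1 (new accept) = 3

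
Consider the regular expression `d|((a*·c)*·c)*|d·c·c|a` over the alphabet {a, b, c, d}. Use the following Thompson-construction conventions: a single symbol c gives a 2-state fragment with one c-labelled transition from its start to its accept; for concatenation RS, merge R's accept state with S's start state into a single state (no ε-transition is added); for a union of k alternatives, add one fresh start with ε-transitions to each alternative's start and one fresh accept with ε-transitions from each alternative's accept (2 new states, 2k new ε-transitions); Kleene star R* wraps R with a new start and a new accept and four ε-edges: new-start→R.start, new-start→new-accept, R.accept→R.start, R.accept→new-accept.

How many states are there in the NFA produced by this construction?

20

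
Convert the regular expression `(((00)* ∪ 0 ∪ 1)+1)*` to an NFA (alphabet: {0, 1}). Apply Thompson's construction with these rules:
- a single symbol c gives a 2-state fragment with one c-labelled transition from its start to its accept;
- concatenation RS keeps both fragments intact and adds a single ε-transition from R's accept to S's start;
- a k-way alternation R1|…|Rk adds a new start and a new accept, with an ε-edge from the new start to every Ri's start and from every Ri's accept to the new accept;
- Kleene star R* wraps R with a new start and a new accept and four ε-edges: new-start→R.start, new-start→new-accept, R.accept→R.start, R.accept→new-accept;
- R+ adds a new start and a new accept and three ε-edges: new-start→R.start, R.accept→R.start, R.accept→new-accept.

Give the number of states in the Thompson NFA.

Building bottom-up:
Each of the 5 symbol leaves contributes a 2-state fragment.
  00 → 4 states
  (00)* → 6 states
  (00)* ∪ 0 ∪ 1 → 12 states
  ((00)* ∪ 0 ∪ 1)+ → 14 states
  ((00)* ∪ 0 ∪ 1)+1 → 16 states
  (((00)* ∪ 0 ∪ 1)+1)* → 18 states

18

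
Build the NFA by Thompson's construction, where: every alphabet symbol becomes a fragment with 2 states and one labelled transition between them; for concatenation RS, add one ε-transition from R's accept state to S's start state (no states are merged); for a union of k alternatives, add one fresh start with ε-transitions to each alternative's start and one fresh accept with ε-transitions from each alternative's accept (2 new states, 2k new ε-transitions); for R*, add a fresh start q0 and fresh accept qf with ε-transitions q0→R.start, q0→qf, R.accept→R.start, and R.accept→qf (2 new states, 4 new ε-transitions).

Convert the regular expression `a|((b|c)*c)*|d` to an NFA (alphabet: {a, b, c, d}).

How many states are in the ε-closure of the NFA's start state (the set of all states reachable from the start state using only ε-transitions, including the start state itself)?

12

Work bottom-up. For each fragment F, track |ε-closure(F.start)| and whether F's accept lies in that closure (i.e. whether F accepts ε). A single-symbol fragment has closure size 1 and does not accept ε.
  b|c : C = 1 + 1 + 1 = 3 (the new accept is not ε-reachable since no branch accepts ε)
  (b|c)* : new start has ε-edges to the inner start and to the new accept, so C = 2 + 3 = 5
  (b|c)*c : C = 5 + 1 = 6 (closure spills across the concat boundary because the left factor accepts ε)
  ((b|c)*c)* : new start has ε-edges to the inner start and to the new accept, so C = 2 + 6 = 8
  a|((b|c)*c)*|d : new start ε-reaches every alternative's start; at least one alternative accepts ε, so the union's new accept is reached too: C = 1 + 1 + 8 + 1 + 1 = 12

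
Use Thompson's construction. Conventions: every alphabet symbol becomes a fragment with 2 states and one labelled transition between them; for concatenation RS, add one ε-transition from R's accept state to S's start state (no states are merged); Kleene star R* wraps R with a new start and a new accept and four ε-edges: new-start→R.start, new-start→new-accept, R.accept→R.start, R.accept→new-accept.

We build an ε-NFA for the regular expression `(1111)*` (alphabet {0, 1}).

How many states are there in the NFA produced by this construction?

10

By structural recursion:
Each of the 4 symbol leaves contributes a 2-state fragment.
  1111 → 8 states
  (1111)* → 10 states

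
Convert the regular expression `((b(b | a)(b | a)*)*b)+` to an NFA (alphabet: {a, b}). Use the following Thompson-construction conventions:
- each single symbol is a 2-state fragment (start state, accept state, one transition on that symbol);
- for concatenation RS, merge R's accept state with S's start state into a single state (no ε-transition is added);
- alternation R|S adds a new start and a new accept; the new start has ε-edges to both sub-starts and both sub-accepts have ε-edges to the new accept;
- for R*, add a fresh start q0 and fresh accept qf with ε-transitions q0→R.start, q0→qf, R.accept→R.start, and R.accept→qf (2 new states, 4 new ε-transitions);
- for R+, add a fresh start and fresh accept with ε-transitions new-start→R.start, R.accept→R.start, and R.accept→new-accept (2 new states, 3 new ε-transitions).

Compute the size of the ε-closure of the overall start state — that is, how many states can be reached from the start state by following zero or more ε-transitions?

4

Compute the ε-closure size of each fragment's start state recursively; a symbol fragment's start has no outgoing ε-edge, so its closure is just itself (size 1).
  b | a — new start ε-reaches every alternative's start; none of them accept ε, so the new accept is not reached: |closure| = 1 + 1 + 1 = 3
  b | a — new start ε-reaches every alternative's start; none of them accept ε, so the new accept is not reached: |closure| = 1 + 1 + 1 = 3
  (b | a)* — new start has ε-edges to the inner start and to the new accept, so |closure| = 2 + 3 = 5
  b(b | a)(b | a)* — |closure| equals the left operand's closure size = 1 (its accept is not ε-reachable, so the closure stops there)
  (b(b | a)(b | a)*)* — the star's fresh start ε-reaches both the body's start and the fresh accept: |closure| = 2 + 1 = 3
  (b(b | a)(b | a)*)*b — the left operand accepts ε, so the closure extends into the next operand (the shared merged state is already counted); |closure| = 3 + (1−1) = 3
  ((b(b | a)(b | a)*)*b)+ — new start ε-reaches only the body's start; the new accept needs a symbol first: |closure| = 1 + 3 = 4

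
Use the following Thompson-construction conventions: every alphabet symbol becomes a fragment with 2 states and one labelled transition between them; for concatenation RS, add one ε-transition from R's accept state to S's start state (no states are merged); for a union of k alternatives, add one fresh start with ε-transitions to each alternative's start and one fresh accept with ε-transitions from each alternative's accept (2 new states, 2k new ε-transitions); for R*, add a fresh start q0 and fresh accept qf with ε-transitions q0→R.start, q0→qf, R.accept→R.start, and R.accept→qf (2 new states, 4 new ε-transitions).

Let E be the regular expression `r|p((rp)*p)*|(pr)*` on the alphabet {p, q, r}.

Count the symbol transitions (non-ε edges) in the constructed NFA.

By structural recursion:
Each of the 7 symbol leaves contributes exactly 1 symbol transition.
  rp → 2 symbol transitions
  (rp)* → 2 symbol transitions
  (rp)*p → 3 symbol transitions
  ((rp)*p)* → 3 symbol transitions
  p((rp)*p)* → 4 symbol transitions
  pr → 2 symbol transitions
  (pr)* → 2 symbol transitions
  r|p((rp)*p)*|(pr)* → 7 symbol transitions

7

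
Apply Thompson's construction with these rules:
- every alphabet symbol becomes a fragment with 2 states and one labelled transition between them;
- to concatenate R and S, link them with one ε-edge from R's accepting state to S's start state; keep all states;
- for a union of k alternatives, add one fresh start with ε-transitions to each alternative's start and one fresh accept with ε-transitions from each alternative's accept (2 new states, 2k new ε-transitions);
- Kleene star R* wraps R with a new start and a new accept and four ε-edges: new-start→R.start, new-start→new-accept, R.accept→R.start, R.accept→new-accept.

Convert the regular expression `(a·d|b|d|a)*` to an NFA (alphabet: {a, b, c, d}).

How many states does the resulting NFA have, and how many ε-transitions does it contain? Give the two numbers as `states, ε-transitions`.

Building bottom-up:
Each of the 5 symbol leaves contributes 2 states and 0 ε-transitions.
  a·d = 4 states, 1 ε-transition
  a·d|b|d|a = 12 states, 9 ε-transitions
  (a·d|b|d|a)* = 14 states, 13 ε-transitions

14, 13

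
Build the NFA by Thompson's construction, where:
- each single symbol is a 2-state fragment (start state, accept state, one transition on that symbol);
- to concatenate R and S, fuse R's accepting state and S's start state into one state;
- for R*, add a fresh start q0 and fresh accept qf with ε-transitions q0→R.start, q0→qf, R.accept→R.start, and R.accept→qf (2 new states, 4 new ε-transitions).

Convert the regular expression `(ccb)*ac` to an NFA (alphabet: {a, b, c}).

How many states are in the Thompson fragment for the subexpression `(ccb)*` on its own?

Fragment for `(ccb)*`:
Each of the 3 symbol leaves contributes a 2-state fragment.
  ccb : 4 states
  (ccb)* : 6 states

6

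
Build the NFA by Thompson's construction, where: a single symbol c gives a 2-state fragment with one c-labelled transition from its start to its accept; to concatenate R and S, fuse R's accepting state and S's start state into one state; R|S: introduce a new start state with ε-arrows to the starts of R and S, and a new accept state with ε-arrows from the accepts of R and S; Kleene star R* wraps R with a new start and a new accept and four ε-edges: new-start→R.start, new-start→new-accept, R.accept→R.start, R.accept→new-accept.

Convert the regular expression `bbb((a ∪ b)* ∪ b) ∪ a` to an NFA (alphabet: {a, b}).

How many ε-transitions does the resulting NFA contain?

Bottom-up over the parse tree:
Each of the 7 symbol leaves contributes 0 ε-transitions.
  a ∪ b : 4 ε-transitions
  (a ∪ b)* : 8 ε-transitions
  (a ∪ b)* ∪ b : 12 ε-transitions
  bbb((a ∪ b)* ∪ b) : 12 ε-transitions
  bbb((a ∪ b)* ∪ b) ∪ a : 16 ε-transitions

16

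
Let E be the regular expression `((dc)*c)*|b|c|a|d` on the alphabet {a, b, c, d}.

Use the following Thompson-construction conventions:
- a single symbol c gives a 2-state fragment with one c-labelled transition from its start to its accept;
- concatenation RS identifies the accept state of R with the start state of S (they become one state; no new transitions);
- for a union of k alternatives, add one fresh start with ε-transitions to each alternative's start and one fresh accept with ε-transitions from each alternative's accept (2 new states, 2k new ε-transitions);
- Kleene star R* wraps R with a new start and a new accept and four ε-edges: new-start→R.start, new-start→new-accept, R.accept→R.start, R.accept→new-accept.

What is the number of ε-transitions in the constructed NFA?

18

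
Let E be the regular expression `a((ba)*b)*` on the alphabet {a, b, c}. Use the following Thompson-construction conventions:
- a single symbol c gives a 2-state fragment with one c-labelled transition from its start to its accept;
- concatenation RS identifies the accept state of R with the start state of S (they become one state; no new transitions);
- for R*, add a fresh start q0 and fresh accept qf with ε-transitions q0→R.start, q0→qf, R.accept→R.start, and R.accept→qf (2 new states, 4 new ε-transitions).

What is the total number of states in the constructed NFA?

9

Per subexpression:
Each of the 4 symbol leaves contributes a 2-state fragment.
  ba : 3 states
  (ba)* : 5 states
  (ba)*b : 6 states
  ((ba)*b)* : 8 states
  a((ba)*b)* : 9 states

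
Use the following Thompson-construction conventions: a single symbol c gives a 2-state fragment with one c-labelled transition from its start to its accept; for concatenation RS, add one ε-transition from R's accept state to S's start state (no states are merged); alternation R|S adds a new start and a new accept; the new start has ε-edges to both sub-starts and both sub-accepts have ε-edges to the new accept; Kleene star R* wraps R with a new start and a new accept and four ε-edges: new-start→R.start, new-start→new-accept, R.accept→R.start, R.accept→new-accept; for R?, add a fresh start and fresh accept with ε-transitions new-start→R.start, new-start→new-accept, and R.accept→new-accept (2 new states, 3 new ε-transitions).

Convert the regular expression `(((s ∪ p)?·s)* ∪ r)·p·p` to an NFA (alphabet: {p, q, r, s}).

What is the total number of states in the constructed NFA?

20

By structural recursion:
Each of the 6 symbol leaves contributes a 2-state fragment.
  s ∪ p → 6 states
  (s ∪ p)? → 8 states
  (s ∪ p)?·s → 10 states
  ((s ∪ p)?·s)* → 12 states
  ((s ∪ p)?·s)* ∪ r → 16 states
  (((s ∪ p)?·s)* ∪ r)·p·p → 20 states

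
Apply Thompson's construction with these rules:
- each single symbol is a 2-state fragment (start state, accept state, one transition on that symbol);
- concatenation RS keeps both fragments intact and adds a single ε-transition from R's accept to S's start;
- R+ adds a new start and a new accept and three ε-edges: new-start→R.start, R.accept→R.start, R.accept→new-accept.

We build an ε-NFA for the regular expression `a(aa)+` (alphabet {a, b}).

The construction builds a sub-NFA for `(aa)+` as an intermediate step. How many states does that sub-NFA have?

6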